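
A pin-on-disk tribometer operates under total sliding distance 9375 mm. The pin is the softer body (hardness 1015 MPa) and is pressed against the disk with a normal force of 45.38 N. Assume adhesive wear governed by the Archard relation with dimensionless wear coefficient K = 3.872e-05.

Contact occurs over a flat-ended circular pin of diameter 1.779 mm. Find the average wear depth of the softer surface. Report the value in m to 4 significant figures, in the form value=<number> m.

value=6.529e-06 m

Intermediates appear rounded, and each operation runs at exact precision. Rounded just once to 4 significant figures.
Convert: Total distance L = 9375 mm = 9.375 m.
Convert: Hardness H = 1015 MPa = 1.015e+09 Pa.
Convert: Pin diameter d = 1.779 mm = 0.001779 m. Contact area A = π·d²/4 = π·(0.001779 m)²/4 = 2.486e-06 m².
In SI base units, W = 45.38 N, H = 1.015e+09 Pa, K = 3.872e-05.
Wear volume V = K·W·L/H = 3.872e-05 · 45.38 · 9.375 / 1.015e+09 = 1.623e-11 m³.
Mean wear depth h = V/A = 1.623e-11 / 2.486e-06 = 6.529e-06 m.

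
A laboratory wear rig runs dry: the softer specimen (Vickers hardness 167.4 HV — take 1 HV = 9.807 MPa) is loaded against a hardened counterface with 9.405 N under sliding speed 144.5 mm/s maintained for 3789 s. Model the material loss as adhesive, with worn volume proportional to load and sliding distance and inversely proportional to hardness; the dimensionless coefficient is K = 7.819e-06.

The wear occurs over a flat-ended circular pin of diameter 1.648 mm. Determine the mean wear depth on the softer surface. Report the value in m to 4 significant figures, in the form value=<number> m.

value=1.150e-05 m

The intermediates are shown rounded, and each operation carries full precision. Rounded once at the end, at four significant digits.
Convert: Sliding speed v = 144.5 mm/s = 0.1445 m/s. Sliding distance L = v·t = 0.1445 m/s × 3789 s = 547.5 m.
Convert: Hardness H = 167.4 HV × 9.807 MPa/HV = 1642 MPa = 1.642e+09 Pa.
Convert: Pin diameter d = 1.648 mm = 0.001648 m. Contact area A = π·d²/4 = π·(0.001648 m)²/4 = 2.133e-06 m².
In SI base units, W = 9.405 N, H = 1.642e+09 Pa, K = 7.819e-06.
Archard relation: V = K·W·L/H = 7.819e-06 · 9.405 · 547.5 / 1.642e+09 = 2.453e-11 m³.
Mean wear depth h = V/A = 2.453e-11 / 2.133e-06 = 1.150e-05 m.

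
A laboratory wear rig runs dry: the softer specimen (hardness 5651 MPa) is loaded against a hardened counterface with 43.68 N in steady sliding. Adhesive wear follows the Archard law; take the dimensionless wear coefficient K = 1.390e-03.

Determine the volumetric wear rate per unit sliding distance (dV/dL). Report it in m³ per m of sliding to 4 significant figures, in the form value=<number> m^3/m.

value=1.074e-11 m^3/m

All arithmetic maintains exact precision; intermediate values are shown rounded — one last rounding: 4 significant digits.
Hardness H = 5651 MPa = 5.651e+09 Pa.
Restated in SI base units: W = 43.68 N, H = 5.651e+09 Pa, K = 1.390e-03.
Wear rate dV/dL = K·W/H, per unit distance: 1.390e-03 · 43.68 / 5.651e+09 = 1.074e-11 m³/m.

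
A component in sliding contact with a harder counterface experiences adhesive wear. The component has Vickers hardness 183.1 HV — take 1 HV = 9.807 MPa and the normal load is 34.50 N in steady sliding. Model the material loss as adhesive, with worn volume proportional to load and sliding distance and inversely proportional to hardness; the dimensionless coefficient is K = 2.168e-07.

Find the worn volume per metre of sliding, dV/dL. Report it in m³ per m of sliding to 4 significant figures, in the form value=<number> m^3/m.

Intermediate values appear rounded. The computation keeps full float precision; rounded just once, at four significant figures.
Hardness H = 183.1 HV × 9.807 MPa/HV = 1796 MPa = 1.796e+09 Pa.
As SI base values: W = 34.50 N, H = 1.796e+09 Pa, K = 2.168e-07.
Sliding wear rate dV/dL = K·W/H — distance-free: 2.168e-07 · 34.50 / 1.796e+09 = 4.165e-15 m³/m.

value=4.165e-15 m^3/m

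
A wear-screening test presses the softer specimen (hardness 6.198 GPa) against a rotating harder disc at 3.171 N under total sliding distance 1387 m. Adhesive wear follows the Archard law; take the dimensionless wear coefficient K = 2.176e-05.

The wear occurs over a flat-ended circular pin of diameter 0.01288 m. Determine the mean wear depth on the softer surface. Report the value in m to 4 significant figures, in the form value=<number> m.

All arithmetic maintains full precision, and intermediates are displayed rounded; a lone final rounding: 4 significant digits.
Convert: Hardness H = 6.198 GPa = 6.198e+09 Pa.
Convert: Contact area A = π·d²/4 = π·(0.01288 m)²/4 = 1.303e-04 m².
Restated in SI base units: W = 3.171 N, H = 6.198e+09 Pa, K = 2.176e-05.
Archard volume V = K·W·L/H = 2.176e-05 · 3.171 · 1387 / 6.198e+09 = 1.544e-11 m³.
Mean depth h = V/A = 1.544e-11 / 1.303e-04 = 1.185e-07 m.

value=1.185e-07 m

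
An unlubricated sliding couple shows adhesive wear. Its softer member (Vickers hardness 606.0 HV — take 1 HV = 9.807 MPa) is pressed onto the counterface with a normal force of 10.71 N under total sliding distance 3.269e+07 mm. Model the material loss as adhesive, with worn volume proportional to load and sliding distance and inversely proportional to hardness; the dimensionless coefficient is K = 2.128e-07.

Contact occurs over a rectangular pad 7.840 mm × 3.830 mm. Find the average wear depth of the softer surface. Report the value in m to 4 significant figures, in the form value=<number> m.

value=4.175e-07 m

All working math maintains exact precision — intermediates are displayed rounded; a lone final rounding, at four significant figures.
Sliding distance L = 3.269e+07 mm = 3.269e+04 m.
Hardness H = 606.0 HV × 9.807 MPa/HV = 5943 MPa = 5.943e+09 Pa.
Pad sides 7.840 mm × 3.830 mm = 0.007840 m × 0.003830 m. Contact area A = 0.007840 m × 0.003830 m = 3.003e-05 m².
As SI base values: W = 10.71 N, H = 5.943e+09 Pa, K = 2.128e-07.
Volume removed: V = K·W·L/H = 2.128e-07 · 10.71 · 3.269e+04 / 5.943e+09 = 1.254e-11 m³.
Average depth h = V/A = 1.254e-11 / 3.003e-05 = 4.175e-07 m.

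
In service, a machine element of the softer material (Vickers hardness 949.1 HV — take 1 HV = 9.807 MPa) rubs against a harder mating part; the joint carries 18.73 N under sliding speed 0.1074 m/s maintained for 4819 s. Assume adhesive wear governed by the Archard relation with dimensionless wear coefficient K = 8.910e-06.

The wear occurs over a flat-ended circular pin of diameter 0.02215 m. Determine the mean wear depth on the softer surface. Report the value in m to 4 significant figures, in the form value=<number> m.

Each operation maintains full precision. Intermediates are shown rounded; rounded once at the end to 4 significant digits.
Distance L = v·t = 0.1074 m/s × 4819 s = 517.6 m.
Hardness H = 949.1 HV × 9.807 MPa/HV = 9308 MPa = 9.308e+09 Pa.
Contact area A = π·d²/4 = π·(0.02215 m)²/4 = 3.853e-04 m².
Expressed in SI base units: W = 18.73 N, H = 9.308e+09 Pa, K = 8.910e-06.
By Archard's law, V = K·W·L/H = 8.910e-06 · 18.73 · 517.6 / 9.308e+09 = 9.280e-12 m³.
Depth h = V/A = 9.280e-12 / 3.853e-04 = 2.408e-08 m.

value=2.408e-08 m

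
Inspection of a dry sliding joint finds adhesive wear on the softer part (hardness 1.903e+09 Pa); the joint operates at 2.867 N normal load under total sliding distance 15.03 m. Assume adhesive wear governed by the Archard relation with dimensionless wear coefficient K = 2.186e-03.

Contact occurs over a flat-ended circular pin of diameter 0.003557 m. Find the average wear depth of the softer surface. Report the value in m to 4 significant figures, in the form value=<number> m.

value=4.981e-06 m

Displayed values are rounded. The computation maintains exact precision. Rounded just once, at four significant digits.
Contact area A = π·d²/4 = π·(0.003557 m)²/4 = 9.937e-06 m².
Restated in SI base units: W = 2.867 N, H = 1.903e+09 Pa, K = 2.186e-03.
Worn volume V = K·W·L/H = 2.186e-03 · 2.867 · 15.03 / 1.903e+09 = 4.950e-11 m³.
Mean depth h = V/A = 4.950e-11 / 9.937e-06 = 4.981e-06 m.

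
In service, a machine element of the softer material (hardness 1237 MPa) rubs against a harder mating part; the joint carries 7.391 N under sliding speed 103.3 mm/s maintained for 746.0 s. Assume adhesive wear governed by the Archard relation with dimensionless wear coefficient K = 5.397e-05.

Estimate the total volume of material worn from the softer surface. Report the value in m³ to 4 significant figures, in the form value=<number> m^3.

value=2.485e-11 m^3

Shown intermediates are rounded, and every step holds full precision — one final rounding to 4 significant figures.
Sliding speed v = 103.3 mm/s = 0.1033 m/s. Total distance L = v·t = 0.1033 m/s × 746.0 s = 77.06 m.
Hardness H = 1237 MPa = 1.237e+09 Pa.
In SI base units: W = 7.391 N, H = 1.237e+09 Pa, K = 5.397e-05.
Wear volume V = K·W·L/H = 5.397e-05 · 7.391 · 77.06 / 1.237e+09 = 2.485e-11 m³.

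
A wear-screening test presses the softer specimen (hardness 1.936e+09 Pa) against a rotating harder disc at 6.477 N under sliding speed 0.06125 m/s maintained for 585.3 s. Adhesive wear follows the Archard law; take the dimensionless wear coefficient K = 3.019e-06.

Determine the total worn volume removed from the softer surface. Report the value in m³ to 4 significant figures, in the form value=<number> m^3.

value=3.621e-13 m^3

The intermediates are printed rounded. All working math carries full precision; a single final rounding, at 4 significant figures.
Distance covered L = v·t = 0.06125 m/s × 585.3 s = 35.85 m.
Expressed in SI base units: W = 6.477 N, H = 1.936e+09 Pa, K = 3.019e-06.
Apply Archard: V = K·W·L/H = 3.019e-06 · 6.477 · 35.85 / 1.936e+09 = 3.621e-13 m³.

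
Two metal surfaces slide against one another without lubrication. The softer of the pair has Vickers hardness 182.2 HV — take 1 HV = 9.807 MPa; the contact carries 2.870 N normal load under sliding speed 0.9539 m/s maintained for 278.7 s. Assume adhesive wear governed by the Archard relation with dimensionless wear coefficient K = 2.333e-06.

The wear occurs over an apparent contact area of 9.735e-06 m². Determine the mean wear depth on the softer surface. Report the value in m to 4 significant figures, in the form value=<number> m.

All working math maintains full float precision; intermediate values appear rounded. Rounded just once to four significant figures.
Convert: Total distance L = v·t = 0.9539 m/s × 278.7 s = 265.9 m.
Convert: Hardness H = 182.2 HV × 9.807 MPa/HV = 1787 MPa = 1.787e+09 Pa.
Collected in SI base units: W = 2.870 N, H = 1.787e+09 Pa, K = 2.333e-06.
Archard relation: V = K·W·L/H = 2.333e-06 · 2.870 · 265.9 / 1.787e+09 = 9.962e-13 m³.
Mean wear depth h = V/A = 9.962e-13 / 9.735e-06 = 1.023e-07 m.

value=1.023e-07 m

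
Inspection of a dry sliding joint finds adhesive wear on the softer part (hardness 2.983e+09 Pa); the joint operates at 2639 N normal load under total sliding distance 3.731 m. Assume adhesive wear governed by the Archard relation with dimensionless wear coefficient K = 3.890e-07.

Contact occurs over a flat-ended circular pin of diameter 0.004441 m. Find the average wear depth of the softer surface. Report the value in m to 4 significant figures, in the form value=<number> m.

Each operation holds full float precision; printed values are rounded — a single final rounding: 4 significant digits.
Convert: Contact area A = π·d²/4 = π·(0.004441 m)²/4 = 1.549e-05 m².
In SI base units, W = 2639 N, H = 2.983e+09 Pa, K = 3.890e-07.
Worn volume V = K·W·L/H = 3.890e-07 · 2639 · 3.731 / 2.983e+09 = 1.284e-12 m³.
Depth of wear h = V/A = 1.284e-12 / 1.549e-05 = 8.289e-08 m.

value=8.289e-08 m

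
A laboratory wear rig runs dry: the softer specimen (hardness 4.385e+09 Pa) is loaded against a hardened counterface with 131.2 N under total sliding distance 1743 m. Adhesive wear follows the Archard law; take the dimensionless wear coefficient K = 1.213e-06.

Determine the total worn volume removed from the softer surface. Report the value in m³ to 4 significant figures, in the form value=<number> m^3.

value=6.326e-11 m^3

Each operation maintains exact precision, and intermediates are displayed rounded, and rounded just once to four significant digits.
Restated in SI base units: W = 131.2 N, H = 4.385e+09 Pa, K = 1.213e-06.
By Archard's law, V = K·W·L/H = 1.213e-06 · 131.2 · 1743 / 4.385e+09 = 6.326e-11 m³.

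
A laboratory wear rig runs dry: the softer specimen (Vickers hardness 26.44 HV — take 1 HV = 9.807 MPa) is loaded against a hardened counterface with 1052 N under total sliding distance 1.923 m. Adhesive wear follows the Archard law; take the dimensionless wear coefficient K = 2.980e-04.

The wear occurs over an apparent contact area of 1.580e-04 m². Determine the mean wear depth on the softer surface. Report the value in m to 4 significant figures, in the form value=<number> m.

Intermediate values are displayed rounded — all arithmetic carries full float precision — rounded once at the end to four significant digits.
Hardness H = 26.44 HV × 9.807 MPa/HV = 259.3 MPa = 2.593e+08 Pa.
SI base units throughout: W = 1052 N, H = 2.593e+08 Pa, K = 2.980e-04.
Wear volume V = K·W·L/H = 2.980e-04 · 1052 · 1.923 / 2.593e+08 = 2.325e-09 m³.
Mean wear depth h = V/A = 2.325e-09 / 1.580e-04 = 1.471e-05 m.

value=1.471e-05 m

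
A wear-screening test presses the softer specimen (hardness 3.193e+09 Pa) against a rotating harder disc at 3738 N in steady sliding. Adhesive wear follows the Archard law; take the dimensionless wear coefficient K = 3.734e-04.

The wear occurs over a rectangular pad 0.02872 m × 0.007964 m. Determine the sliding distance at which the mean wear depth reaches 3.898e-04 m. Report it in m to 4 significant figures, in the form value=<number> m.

value=204.0 m

All arithmetic holds full precision, and intermediate values are shown rounded; a single final rounding: four significant digits.
Contact area A = 0.02872 m × 0.007964 m = 2.287e-04 m².
Restated in SI base units: W = 3738 N, H = 3.193e+09 Pa, K = 3.734e-04.
Volume at the limit: V_lim = h_lim·A = 3.898e-04 · 2.287e-04 = 8.916e-08 m³.
Life L = V_lim·H/(K·W) = 8.916e-08 · 3.193e+09 / (3.734e-04 · 3738) = 204.0 m.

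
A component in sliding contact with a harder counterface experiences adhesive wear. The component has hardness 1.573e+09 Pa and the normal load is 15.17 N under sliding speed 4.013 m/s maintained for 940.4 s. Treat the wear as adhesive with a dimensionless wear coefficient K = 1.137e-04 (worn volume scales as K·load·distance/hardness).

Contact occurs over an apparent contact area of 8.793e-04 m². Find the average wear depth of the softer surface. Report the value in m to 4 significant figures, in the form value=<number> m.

value=4.706e-06 m

The algebra maintains full float precision; printed values are rounded — rounded just once to four significant figures.
Convert: Distance covered L = v·t = 4.013 m/s × 940.4 s = 3774 m.
In SI base units, W = 15.17 N, H = 1.573e+09 Pa, K = 1.137e-04.
By Archard's law, V = K·W·L/H = 1.137e-04 · 15.17 · 3774 / 1.573e+09 = 4.138e-09 m³.
Depth of wear h = V/A = 4.138e-09 / 8.793e-04 = 4.706e-06 m.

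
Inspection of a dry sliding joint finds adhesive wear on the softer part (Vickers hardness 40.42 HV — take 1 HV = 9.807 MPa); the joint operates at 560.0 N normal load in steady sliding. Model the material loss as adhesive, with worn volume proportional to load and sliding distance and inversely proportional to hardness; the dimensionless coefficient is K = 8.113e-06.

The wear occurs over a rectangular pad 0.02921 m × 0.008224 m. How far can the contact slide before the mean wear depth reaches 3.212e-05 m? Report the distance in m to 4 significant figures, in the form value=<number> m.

Intermediates are displayed rounded. The computation maintains exact precision; a single final rounding to four significant digits.
Hardness H = 40.42 HV × 9.807 MPa/HV = 396.4 MPa = 3.964e+08 Pa.
Contact area A = 0.02921 m × 0.008224 m = 2.402e-04 m².
Restated in SI base units: W = 560.0 N, H = 3.964e+08 Pa, K = 8.113e-06.
Volume at the limit: V_lim = h_lim·A = 3.212e-05 · 2.402e-04 = 7.716e-09 m³.
Inverting, life L = V_lim·H/(K·W) = 7.716e-09 · 3.964e+08 / (8.113e-06 · 560.0) = 673.2 m.

value=673.2 m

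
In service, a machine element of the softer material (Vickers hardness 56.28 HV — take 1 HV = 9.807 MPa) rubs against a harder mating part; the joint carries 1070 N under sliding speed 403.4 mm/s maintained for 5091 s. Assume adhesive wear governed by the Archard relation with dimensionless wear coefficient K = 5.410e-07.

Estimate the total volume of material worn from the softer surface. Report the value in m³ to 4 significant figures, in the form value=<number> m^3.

value=2.154e-09 m^3

Shown intermediates are rounded; the algebra carries full precision; one final rounding, at 4 significant figures.
Convert: Sliding speed v = 403.4 mm/s = 0.4034 m/s. Distance covered L = v·t = 0.4034 m/s × 5091 s = 2054 m.
Convert: Hardness H = 56.28 HV × 9.807 MPa/HV = 551.9 MPa = 5.519e+08 Pa.
Collected in SI base units: W = 1070 N, H = 5.519e+08 Pa, K = 5.410e-07.
Wear volume V = K·W·L/H = 5.410e-07 · 1070 · 2054 / 5.519e+08 = 2.154e-09 m³.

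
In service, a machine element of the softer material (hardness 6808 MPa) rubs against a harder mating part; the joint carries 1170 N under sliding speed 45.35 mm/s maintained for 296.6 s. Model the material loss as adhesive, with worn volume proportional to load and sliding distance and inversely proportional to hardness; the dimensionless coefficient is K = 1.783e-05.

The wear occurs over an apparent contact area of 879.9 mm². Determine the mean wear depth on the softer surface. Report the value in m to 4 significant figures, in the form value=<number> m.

value=4.684e-08 m

Intermediates are printed rounded; all arithmetic runs at full float precision — a lone final rounding: 4 significant digits.
Convert: Sliding speed v = 45.35 mm/s = 0.04535 m/s. Sliding distance L = v·t = 0.04535 m/s × 296.6 s = 13.45 m.
Convert: Hardness H = 6808 MPa = 6.808e+09 Pa.
Convert: Contact area A = 879.9 mm² = 8.799e-04 m².
Working in SI base units: W = 1170 N, H = 6.808e+09 Pa, K = 1.783e-05.
Apply Archard: V = K·W·L/H = 1.783e-05 · 1170 · 13.45 / 6.808e+09 = 4.122e-11 m³.
Mean depth h = V/A = 4.122e-11 / 8.799e-04 = 4.684e-08 m.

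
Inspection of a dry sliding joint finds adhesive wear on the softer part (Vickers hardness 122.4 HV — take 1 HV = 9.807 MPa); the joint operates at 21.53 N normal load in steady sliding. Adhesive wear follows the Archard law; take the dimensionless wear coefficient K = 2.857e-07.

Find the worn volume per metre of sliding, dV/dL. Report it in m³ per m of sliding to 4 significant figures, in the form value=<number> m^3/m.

Intermediate values are printed rounded — all arithmetic runs at exact precision — a single final rounding to four significant digits.
Hardness H = 122.4 HV × 9.807 MPa/HV = 1200 MPa = 1.200e+09 Pa.
Collected in SI base units: W = 21.53 N, H = 1.200e+09 Pa, K = 2.857e-07.
Sliding wear rate dV/dL = K·W/H, per unit distance: 2.857e-07 · 21.53 / 1.200e+09 = 5.124e-15 m³/m.

value=5.124e-15 m^3/m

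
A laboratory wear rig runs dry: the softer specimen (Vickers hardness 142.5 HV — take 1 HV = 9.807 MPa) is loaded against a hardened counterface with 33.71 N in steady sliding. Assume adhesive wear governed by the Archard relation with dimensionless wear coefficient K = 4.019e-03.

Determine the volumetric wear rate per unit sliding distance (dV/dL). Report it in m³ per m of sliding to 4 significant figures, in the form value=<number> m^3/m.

The algebra maintains full precision; intermediate values are shown rounded. Rounded once at the end to 4 significant figures.
Hardness H = 142.5 HV × 9.807 MPa/HV = 1397 MPa = 1.397e+09 Pa.
In SI base units, W = 33.71 N, H = 1.397e+09 Pa, K = 4.019e-03.
Volumetric rate dV/dL = K·W/H: 4.019e-03 · 33.71 / 1.397e+09 = 9.695e-11 m³/m.

value=9.695e-11 m^3/m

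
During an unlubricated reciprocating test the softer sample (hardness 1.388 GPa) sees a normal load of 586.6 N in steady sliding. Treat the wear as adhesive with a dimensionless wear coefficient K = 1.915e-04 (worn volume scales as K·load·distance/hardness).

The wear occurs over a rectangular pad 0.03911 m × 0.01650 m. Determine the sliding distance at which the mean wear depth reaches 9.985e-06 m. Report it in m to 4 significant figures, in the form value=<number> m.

Every step runs at full precision; the intermediates are displayed rounded. Rounded just once, at 4 significant digits.
Convert: Hardness H = 1.388 GPa = 1.388e+09 Pa.
Convert: Contact area A = 0.03911 m × 0.01650 m = 6.453e-04 m².
Expressed in SI base units: W = 586.6 N, H = 1.388e+09 Pa, K = 1.915e-04.
Volume at the limit: V_lim = h_lim·A = 9.985e-06 · 6.453e-04 = 6.443e-09 m³.
Inverting, life L = V_lim·H/(K·W) = 6.443e-09 · 1.388e+09 / (1.915e-04 · 586.6) = 79.62 m.

value=79.62 m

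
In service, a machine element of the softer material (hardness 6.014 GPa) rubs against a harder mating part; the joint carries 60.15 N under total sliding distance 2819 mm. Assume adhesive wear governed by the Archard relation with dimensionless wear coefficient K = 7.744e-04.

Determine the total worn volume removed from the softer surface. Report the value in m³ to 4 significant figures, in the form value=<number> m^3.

value=2.183e-11 m^3

All working math runs at full float precision, and quoted intermediates are rounded, and one last rounding, at four significant digits.
The distance L = 2819 mm = 2.819 m.
Hardness H = 6.014 GPa = 6.014e+09 Pa.
In SI base units, W = 60.15 N, H = 6.014e+09 Pa, K = 7.744e-04.
Volume removed: V = K·W·L/H = 7.744e-04 · 60.15 · 2.819 / 6.014e+09 = 2.183e-11 m³.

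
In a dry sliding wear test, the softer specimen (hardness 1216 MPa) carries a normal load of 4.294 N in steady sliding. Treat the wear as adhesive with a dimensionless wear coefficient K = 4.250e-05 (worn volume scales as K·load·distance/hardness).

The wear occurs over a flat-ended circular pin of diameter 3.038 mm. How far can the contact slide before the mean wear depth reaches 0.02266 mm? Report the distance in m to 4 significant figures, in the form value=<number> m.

Each operation runs at full precision — printed values are rounded. Rounded just once, at four significant digits.
Convert: Hardness H = 1216 MPa = 1.216e+09 Pa.
Convert: Pin diameter d = 3.038 mm = 0.003038 m. Contact area A = π·d²/4 = π·(0.003038 m)²/4 = 7.249e-06 m².
Convert: Depth limit h_lim = 0.02266 mm = 2.266e-05 m.
In SI base units: W = 4.294 N, H = 1.216e+09 Pa, K = 4.250e-05.
Allowed volume V_lim = h_lim·A = 2.266e-05 · 7.249e-06 = 1.643e-10 m³.
Sliding life L = V_lim·H/(K·W) = 1.643e-10 · 1.216e+09 / (4.250e-05 · 4.294) = 1094 m.

value=1094 m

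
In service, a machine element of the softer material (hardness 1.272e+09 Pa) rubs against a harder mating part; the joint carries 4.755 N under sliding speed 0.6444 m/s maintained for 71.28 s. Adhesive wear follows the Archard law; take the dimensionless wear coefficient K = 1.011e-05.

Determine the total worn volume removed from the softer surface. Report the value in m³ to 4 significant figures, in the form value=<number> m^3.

Intermediate values appear rounded — all arithmetic maintains full float precision. Rounded once at the end to 4 significant figures.
Convert: Distance L = v·t = 0.6444 m/s × 71.28 s = 45.93 m.
Collected in SI base units: W = 4.755 N, H = 1.272e+09 Pa, K = 1.011e-05.
Archard relation: V = K·W·L/H = 1.011e-05 · 4.755 · 45.93 / 1.272e+09 = 1.736e-12 m³.

value=1.736e-12 m^3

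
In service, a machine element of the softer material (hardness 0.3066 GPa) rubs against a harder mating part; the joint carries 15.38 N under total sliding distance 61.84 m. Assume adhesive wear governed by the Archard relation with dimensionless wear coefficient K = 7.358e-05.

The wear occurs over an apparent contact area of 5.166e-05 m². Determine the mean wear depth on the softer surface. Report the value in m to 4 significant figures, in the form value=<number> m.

value=4.418e-06 m

The computation maintains full precision — the intermediates appear rounded — rounded just once to 4 significant figures.
Convert: Hardness H = 0.3066 GPa = 3.066e+08 Pa.
SI base units throughout: W = 15.38 N, H = 3.066e+08 Pa, K = 7.358e-05.
Archard relation: V = K·W·L/H = 7.358e-05 · 15.38 · 61.84 / 3.066e+08 = 2.283e-10 m³.
Mean depth h = V/A = 2.283e-10 / 5.166e-05 = 4.418e-06 m.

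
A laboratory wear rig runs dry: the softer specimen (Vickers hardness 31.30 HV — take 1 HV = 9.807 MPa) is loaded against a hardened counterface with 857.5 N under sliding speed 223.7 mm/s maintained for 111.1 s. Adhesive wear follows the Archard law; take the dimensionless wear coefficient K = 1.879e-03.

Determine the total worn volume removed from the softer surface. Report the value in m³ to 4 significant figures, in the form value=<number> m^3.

value=1.305e-07 m^3

Printed values are rounded; the algebra carries full precision, and one last rounding to 4 significant figures.
Sliding speed v = 223.7 mm/s = 0.2237 m/s. Distance L = v·t = 0.2237 m/s × 111.1 s = 24.85 m.
Hardness H = 31.30 HV × 9.807 MPa/HV = 307.0 MPa = 3.070e+08 Pa.
As SI base values: W = 857.5 N, H = 3.070e+08 Pa, K = 1.879e-03.
The Archard volume V = K·W·L/H = 1.879e-03 · 857.5 · 24.85 / 3.070e+08 = 1.305e-07 m³.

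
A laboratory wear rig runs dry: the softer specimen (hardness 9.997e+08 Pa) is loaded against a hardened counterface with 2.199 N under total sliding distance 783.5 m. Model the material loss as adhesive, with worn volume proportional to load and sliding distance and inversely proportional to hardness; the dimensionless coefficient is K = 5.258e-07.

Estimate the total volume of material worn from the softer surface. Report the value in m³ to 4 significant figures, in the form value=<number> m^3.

Intermediates are displayed rounded — all arithmetic keeps exact precision, and one final rounding, at four significant figures.
Collected in SI base units: W = 2.199 N, H = 9.997e+08 Pa, K = 5.258e-07.
Archard relation: V = K·W·L/H = 5.258e-07 · 2.199 · 783.5 / 9.997e+08 = 9.062e-13 m³.

value=9.062e-13 m^3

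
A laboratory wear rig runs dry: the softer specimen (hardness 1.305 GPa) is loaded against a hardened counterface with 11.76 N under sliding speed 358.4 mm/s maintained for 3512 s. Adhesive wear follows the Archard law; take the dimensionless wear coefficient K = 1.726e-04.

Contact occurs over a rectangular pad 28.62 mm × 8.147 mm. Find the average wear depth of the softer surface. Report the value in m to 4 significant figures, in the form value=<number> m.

Shown intermediates are rounded; all working math holds exact precision — a single final rounding: 4 significant figures.
Convert: Sliding speed v = 358.4 mm/s = 0.3584 m/s. The distance L = v·t = 0.3584 m/s × 3512 s = 1259 m.
Convert: Hardness H = 1.305 GPa = 1.305e+09 Pa.
Convert: Pad sides 28.62 mm × 8.147 mm = 0.02862 m × 0.008147 m. Contact area A = 0.02862 m × 0.008147 m = 2.332e-04 m².
In SI base units, W = 11.76 N, H = 1.305e+09 Pa, K = 1.726e-04.
The Archard volume V = K·W·L/H = 1.726e-04 · 11.76 · 1259 / 1.305e+09 = 1.958e-09 m³.
Depth of wear h = V/A = 1.958e-09 / 2.332e-04 = 8.396e-06 m.

value=8.396e-06 m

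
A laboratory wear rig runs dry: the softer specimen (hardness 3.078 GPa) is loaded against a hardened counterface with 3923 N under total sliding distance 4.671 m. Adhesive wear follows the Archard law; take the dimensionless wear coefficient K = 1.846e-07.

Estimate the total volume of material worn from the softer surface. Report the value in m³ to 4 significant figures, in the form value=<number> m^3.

value=1.099e-12 m^3

Every step holds full precision, and the intermediates are shown rounded. Rounded once at the end, at 4 significant digits.
Convert: Hardness H = 3.078 GPa = 3.078e+09 Pa.
In SI base units: W = 3923 N, H = 3.078e+09 Pa, K = 1.846e-07.
Apply Archard: V = K·W·L/H = 1.846e-07 · 3923 · 4.671 / 3.078e+09 = 1.099e-12 m³.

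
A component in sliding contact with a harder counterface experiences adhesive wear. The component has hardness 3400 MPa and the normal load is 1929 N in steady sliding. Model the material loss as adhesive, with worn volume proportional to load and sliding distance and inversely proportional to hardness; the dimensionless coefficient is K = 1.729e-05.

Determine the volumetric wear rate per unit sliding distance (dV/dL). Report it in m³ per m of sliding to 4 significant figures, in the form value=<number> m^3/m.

value=9.810e-12 m^3/m

The computation holds full float precision. The intermediates are displayed rounded; one final rounding, at 4 significant digits.
Convert: Hardness H = 3400 MPa = 3.400e+09 Pa.
Working in SI base units: W = 1929 N, H = 3.400e+09 Pa, K = 1.729e-05.
The wear rate dV/dL = K·W/H, so: 1.729e-05 · 1929 / 3.400e+09 = 9.810e-12 m³/m.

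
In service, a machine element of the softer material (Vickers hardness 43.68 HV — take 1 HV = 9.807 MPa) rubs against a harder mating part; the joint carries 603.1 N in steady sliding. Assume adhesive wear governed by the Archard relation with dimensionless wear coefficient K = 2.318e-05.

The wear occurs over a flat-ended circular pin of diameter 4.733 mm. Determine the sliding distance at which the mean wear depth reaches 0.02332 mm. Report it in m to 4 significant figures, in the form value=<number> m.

value=12.57 m

The intermediates are shown rounded. The computation runs at exact precision — rounded once at the end, at 4 significant digits.
Convert: Hardness H = 43.68 HV × 9.807 MPa/HV = 428.4 MPa = 4.284e+08 Pa.
Convert: Pin diameter d = 4.733 mm = 0.004733 m. Contact area A = π·d²/4 = π·(0.004733 m)²/4 = 1.759e-05 m².
Convert: Depth limit h_lim = 0.02332 mm = 2.332e-05 m.
In SI base units: W = 603.1 N, H = 4.284e+08 Pa, K = 2.318e-05.
Wearable volume V_lim = h_lim·A = 2.332e-05 · 1.759e-05 = 4.103e-10 m³.
So the life L = V_lim·H/(K·W) = 4.103e-10 · 4.284e+08 / (2.318e-05 · 603.1) = 12.57 m.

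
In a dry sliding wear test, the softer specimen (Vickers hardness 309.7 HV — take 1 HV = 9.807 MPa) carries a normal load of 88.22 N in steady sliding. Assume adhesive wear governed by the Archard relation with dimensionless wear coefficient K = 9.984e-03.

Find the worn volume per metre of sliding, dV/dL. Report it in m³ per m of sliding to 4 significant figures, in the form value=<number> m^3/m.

value=2.900e-10 m^3/m

All arithmetic carries full float precision; displayed values are rounded — rounded once at the end to 4 significant figures.
Hardness H = 309.7 HV × 9.807 MPa/HV = 3037 MPa = 3.037e+09 Pa.
Restated in SI base units: W = 88.22 N, H = 3.037e+09 Pa, K = 9.984e-03.
Rate of wear dV/dL = K·W/H, so: 9.984e-03 · 88.22 / 3.037e+09 = 2.900e-10 m³/m.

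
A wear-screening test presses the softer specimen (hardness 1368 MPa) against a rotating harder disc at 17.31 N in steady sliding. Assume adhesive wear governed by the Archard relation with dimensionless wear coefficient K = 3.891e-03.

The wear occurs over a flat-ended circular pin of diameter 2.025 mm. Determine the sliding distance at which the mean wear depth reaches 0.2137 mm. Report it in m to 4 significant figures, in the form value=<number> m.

All working math runs at full precision — intermediates are printed rounded. Rounded once at the end: 4 significant digits.
Convert: Hardness H = 1368 MPa = 1.368e+09 Pa.
Convert: Pin diameter d = 2.025 mm = 0.002025 m. Contact area A = π·d²/4 = π·(0.002025 m)²/4 = 3.221e-06 m².
Convert: Depth limit h_lim = 0.2137 mm = 2.137e-04 m.
Collected in SI base units: W = 17.31 N, H = 1.368e+09 Pa, K = 3.891e-03.
Limit volume V_lim = h_lim·A = 2.137e-04 · 3.221e-06 = 6.882e-10 m³.
Life L = V_lim·H/(K·W) = 6.882e-10 · 1.368e+09 / (3.891e-03 · 17.31) = 13.98 m.

value=13.98 m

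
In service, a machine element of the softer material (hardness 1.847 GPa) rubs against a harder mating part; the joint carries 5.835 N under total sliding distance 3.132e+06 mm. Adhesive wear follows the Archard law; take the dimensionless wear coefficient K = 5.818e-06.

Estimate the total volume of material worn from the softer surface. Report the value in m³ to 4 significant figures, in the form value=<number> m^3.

All working math maintains exact precision — printed values are rounded — rounded once at the end, at 4 significant figures.
Convert: Distance L = 3.132e+06 mm = 3132 m.
Convert: Hardness H = 1.847 GPa = 1.847e+09 Pa.
Working in SI base units: W = 5.835 N, H = 1.847e+09 Pa, K = 5.818e-06.
By Archard's law, V = K·W·L/H = 5.818e-06 · 5.835 · 3132 / 1.847e+09 = 5.757e-11 m³.

value=5.757e-11 m^3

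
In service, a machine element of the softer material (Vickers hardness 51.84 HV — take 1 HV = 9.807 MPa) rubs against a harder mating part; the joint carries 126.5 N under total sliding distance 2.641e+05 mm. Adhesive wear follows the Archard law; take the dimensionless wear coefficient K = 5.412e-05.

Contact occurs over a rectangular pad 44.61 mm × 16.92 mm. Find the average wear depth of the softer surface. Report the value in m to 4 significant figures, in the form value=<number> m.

The computation carries exact precision — the intermediates are shown rounded; one last rounding to four significant digits.
The distance L = 2.641e+05 mm = 264.1 m.
Hardness H = 51.84 HV × 9.807 MPa/HV = 508.4 MPa = 5.084e+08 Pa.
Pad sides 44.61 mm × 16.92 mm = 0.04461 m × 0.01692 m. Contact area A = 0.04461 m × 0.01692 m = 7.548e-04 m².
Collected in SI base units: W = 126.5 N, H = 5.084e+08 Pa, K = 5.412e-05.
Archard relation: V = K·W·L/H = 5.412e-05 · 126.5 · 264.1 / 5.084e+08 = 3.556e-09 m³.
Average depth h = V/A = 3.556e-09 / 7.548e-04 = 4.712e-06 m.

value=4.712e-06 m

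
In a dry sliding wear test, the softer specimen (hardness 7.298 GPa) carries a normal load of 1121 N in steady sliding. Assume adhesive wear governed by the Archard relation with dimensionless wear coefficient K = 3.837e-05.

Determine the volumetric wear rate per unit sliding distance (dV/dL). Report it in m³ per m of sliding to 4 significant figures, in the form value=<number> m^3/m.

The algebra maintains exact precision. Intermediate values are printed rounded. Rounded just once: four significant digits.
Convert: Hardness H = 7.298 GPa = 7.298e+09 Pa.
Collected in SI base units: W = 1121 N, H = 7.298e+09 Pa, K = 3.837e-05.
Wear rate dV/dL = K·W/H, so: 3.837e-05 · 1121 / 7.298e+09 = 5.894e-12 m³/m.

value=5.894e-12 m^3/m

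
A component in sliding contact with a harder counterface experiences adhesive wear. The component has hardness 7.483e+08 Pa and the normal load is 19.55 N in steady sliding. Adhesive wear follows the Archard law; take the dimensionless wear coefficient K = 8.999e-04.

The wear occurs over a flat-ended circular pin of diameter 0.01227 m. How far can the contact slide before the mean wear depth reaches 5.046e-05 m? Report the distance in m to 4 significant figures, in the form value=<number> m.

value=253.8 m

Intermediates appear rounded, and the algebra carries full float precision — a single final rounding, at 4 significant digits.
Convert: Contact area A = π·d²/4 = π·(0.01227 m)²/4 = 1.182e-04 m².
Working in SI base units: W = 19.55 N, H = 7.483e+08 Pa, K = 8.999e-04.
Allowed volume V_lim = h_lim·A = 5.046e-05 · 1.182e-04 = 5.967e-09 m³.
Inverting, life L = V_lim·H/(K·W) = 5.967e-09 · 7.483e+08 / (8.999e-04 · 19.55) = 253.8 m.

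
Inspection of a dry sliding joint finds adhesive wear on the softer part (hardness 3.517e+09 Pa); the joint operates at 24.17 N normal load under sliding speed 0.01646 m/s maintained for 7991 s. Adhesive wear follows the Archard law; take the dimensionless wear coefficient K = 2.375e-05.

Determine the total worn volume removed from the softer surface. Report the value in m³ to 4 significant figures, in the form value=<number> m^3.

value=2.147e-11 m^3

Every step keeps exact precision; the intermediates are shown rounded; a single final rounding, at four significant digits.
The distance L = v·t = 0.01646 m/s × 7991 s = 131.5 m.
Working in SI base units: W = 24.17 N, H = 3.517e+09 Pa, K = 2.375e-05.
Archard volume V = K·W·L/H = 2.375e-05 · 24.17 · 131.5 / 3.517e+09 = 2.147e-11 m³.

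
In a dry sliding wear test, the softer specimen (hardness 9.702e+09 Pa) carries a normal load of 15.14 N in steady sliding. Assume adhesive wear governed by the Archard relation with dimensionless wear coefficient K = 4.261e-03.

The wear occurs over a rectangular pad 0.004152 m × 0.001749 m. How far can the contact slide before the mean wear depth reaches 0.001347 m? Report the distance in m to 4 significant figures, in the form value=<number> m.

value=1471 m

Intermediates are displayed rounded; the computation holds exact precision, and one last rounding to four significant digits.
Contact area A = 0.004152 m × 0.001749 m = 7.262e-06 m².
Expressed in SI base units: W = 15.14 N, H = 9.702e+09 Pa, K = 4.261e-03.
Permissible volume V_lim = h_lim·A = 0.001347 · 7.262e-06 = 9.782e-09 m³.
Thus life L = V_lim·H/(K·W) = 9.782e-09 · 9.702e+09 / (4.261e-03 · 15.14) = 1471 m.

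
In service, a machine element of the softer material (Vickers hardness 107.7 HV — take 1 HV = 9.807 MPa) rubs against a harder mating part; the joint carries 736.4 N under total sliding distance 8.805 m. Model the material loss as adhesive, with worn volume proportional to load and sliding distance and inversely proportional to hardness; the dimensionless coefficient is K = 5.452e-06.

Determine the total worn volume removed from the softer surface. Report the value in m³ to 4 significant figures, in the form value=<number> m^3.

Intermediates are displayed rounded, and all working math runs at exact precision, and rounded just once to 4 significant digits.
Convert: Hardness H = 107.7 HV × 9.807 MPa/HV = 1056 MPa = 1.056e+09 Pa.
Expressed in SI base units: W = 736.4 N, H = 1.056e+09 Pa, K = 5.452e-06.
Worn volume V = K·W·L/H = 5.452e-06 · 736.4 · 8.805 / 1.056e+09 = 3.347e-11 m³.

value=3.347e-11 m^3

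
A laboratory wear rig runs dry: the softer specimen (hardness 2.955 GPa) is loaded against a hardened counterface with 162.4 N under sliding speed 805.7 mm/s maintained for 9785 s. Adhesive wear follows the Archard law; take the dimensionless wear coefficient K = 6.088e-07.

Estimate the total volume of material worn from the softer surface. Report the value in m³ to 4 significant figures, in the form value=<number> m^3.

value=2.638e-10 m^3

Displayed values are rounded; all arithmetic keeps full precision — one final rounding, at four significant figures.
Sliding speed v = 805.7 mm/s = 0.8057 m/s. The distance L = v·t = 0.8057 m/s × 9785 s = 7884 m.
Hardness H = 2.955 GPa = 2.955e+09 Pa.
Restated in SI base units: W = 162.4 N, H = 2.955e+09 Pa, K = 6.088e-07.
Volume removed: V = K·W·L/H = 6.088e-07 · 162.4 · 7884 / 2.955e+09 = 2.638e-10 m³.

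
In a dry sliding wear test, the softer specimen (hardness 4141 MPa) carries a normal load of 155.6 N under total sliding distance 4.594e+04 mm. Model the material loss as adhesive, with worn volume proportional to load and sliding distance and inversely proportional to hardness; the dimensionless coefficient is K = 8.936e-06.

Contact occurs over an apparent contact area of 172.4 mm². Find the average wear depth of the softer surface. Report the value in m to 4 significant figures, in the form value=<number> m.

value=8.947e-08 m

Printed values are rounded, and the algebra holds exact precision, and a lone final rounding to four significant figures.
Path length L = 4.594e+04 mm = 45.94 m.
Hardness H = 4141 MPa = 4.141e+09 Pa.
Contact area A = 172.4 mm² = 1.724e-04 m².
In SI base units: W = 155.6 N, H = 4.141e+09 Pa, K = 8.936e-06.
The Archard volume V = K·W·L/H = 8.936e-06 · 155.6 · 45.94 / 4.141e+09 = 1.543e-11 m³.
Wear depth h = V/A = 1.543e-11 / 1.724e-04 = 8.947e-08 m.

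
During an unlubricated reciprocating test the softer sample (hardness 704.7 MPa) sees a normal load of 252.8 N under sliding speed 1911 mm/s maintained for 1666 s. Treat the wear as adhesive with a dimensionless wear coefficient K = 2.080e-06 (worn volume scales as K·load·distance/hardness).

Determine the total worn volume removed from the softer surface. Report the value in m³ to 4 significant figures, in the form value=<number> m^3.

value=2.376e-09 m^3

Intermediate values are displayed rounded, and the algebra holds full float precision, and rounded once at the end: four significant digits.
Convert: Sliding speed v = 1911 mm/s = 1.911 m/s. Distance covered L = v·t = 1.911 m/s × 1666 s = 3184 m.
Convert: Hardness H = 704.7 MPa = 7.047e+08 Pa.
As SI base values: W = 252.8 N, H = 7.047e+08 Pa, K = 2.080e-06.
Volume removed: V = K·W·L/H = 2.080e-06 · 252.8 · 3184 / 7.047e+08 = 2.376e-09 m³.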